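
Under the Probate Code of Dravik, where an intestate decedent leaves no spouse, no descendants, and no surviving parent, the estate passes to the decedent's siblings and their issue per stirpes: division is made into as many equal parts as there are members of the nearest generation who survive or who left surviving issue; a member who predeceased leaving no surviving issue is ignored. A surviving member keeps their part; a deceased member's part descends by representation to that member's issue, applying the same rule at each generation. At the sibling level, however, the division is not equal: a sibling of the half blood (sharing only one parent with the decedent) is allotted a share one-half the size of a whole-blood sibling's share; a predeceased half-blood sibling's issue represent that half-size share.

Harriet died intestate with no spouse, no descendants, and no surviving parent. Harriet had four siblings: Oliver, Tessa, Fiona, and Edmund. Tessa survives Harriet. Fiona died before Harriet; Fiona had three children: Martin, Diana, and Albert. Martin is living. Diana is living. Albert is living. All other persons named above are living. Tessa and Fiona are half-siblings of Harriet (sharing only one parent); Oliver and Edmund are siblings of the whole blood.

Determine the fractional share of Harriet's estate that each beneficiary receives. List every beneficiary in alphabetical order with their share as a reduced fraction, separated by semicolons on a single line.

No spouse, descendants, or parent survives, so the estate passes to Harriet's siblings per stirpes.
Half-blood siblings count for one-half the weight of whole-blood siblings at the initial division.
Dividing 1 in proportion to weights (total weight 3): Oliver (weight 1) → 1/3; Tessa (weight 1/2) → 1/6; Fiona (weight 1/2) → 1/6; Edmund (weight 1) → 1/3.
Oliver is living and takes 1/3.
Tessa is living and takes 1/6.
Fiona predeceased; the 1/6 allotted to Fiona's branch passes to Fiona's issue by representation.
The 1/6 is divided into 3 equal shares of 1/18 among Martin, Diana, Albert.
Martin is living and takes 1/18.
Diana is living and takes 1/18.
Albert is living and takes 1/18.
Edmund is living and takes 1/3.

Albert 1/18; Diana 1/18; Edmund 1/3; Martin 1/18; Oliver 1/3; Tessa 1/6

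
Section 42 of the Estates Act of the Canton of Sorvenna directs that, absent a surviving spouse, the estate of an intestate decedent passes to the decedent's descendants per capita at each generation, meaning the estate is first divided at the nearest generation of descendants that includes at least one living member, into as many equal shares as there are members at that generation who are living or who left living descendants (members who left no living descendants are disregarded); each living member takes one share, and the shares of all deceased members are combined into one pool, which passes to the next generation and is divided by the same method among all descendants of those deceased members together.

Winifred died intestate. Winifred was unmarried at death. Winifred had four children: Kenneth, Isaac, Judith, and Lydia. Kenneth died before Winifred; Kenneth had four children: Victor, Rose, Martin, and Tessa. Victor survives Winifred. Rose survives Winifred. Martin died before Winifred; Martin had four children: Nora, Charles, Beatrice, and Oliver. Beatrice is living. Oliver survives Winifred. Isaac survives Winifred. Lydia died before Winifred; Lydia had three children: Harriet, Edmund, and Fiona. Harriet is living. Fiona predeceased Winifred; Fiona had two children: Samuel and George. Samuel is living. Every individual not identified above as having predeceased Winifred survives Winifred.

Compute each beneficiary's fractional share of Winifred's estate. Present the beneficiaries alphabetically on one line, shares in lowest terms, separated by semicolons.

There is no surviving spouse, so the entire estate passes to Winifred's descendants per capita at each generation.
At generation 1 (Kenneth, Isaac, Judith, Lydia) there are 4 shares of (1)/4 = 1/4 each.
Living: Isaac and Judith — each takes 1/4.
Deceased: Kenneth and Lydia. Their combined 1/2 is pooled and carried to generation 2.
At generation 2 (Victor, Rose, Martin, Tessa, Harriet, Edmund, Fiona) there are 7 shares of (1/2)/7 = 1/14 each.
Living: Victor, Rose, Tessa, Harriet, and Edmund — each takes 1/14.
Deceased: Martin and Fiona. Their combined 1/7 is pooled and carried to generation 3.
At generation 3 (Nora, Charles, Beatrice, Oliver, Samuel, George) there are 6 shares of (1/7)/6 = 1/42 each.
Living: Nora, Charles, Beatrice, Oliver, Samuel, and George — each takes 1/42.

Beatrice 1/42; Charles 1/42; Edmund 1/14; George 1/42; Harriet 1/14; Isaac 1/4; Judith 1/4; Nora 1/42; Oliver 1/42; Rose 1/14; Samuel 1/42; Tessa 1/14; Victor 1/14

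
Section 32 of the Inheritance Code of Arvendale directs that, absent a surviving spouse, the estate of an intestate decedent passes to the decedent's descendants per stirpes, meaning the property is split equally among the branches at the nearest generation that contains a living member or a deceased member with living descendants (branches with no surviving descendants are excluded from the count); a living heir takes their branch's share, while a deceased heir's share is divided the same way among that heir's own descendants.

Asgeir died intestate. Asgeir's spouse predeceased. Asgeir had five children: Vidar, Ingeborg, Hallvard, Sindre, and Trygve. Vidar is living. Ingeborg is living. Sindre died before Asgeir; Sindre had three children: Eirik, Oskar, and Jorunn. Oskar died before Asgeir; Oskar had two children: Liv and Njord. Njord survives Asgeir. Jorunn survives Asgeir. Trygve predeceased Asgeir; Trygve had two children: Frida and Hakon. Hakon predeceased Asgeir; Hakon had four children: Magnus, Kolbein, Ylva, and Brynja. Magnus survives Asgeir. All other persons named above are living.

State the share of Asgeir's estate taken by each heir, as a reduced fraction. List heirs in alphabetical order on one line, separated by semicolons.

Brynja 1/40; Eirik 1/15; Frida 1/10; Hallvard 1/5; Ingeborg 1/5; Jorunn 1/15; Kolbein 1/40; Liv 1/30; Magnus 1/40; Njord 1/30; Vidar 1/5; Ylva 1/40

There is no surviving spouse, so the entire estate passes to Asgeir's descendants per stirpes.
The estate is divided into 5 equal shares of 1/5 among Vidar, Ingeborg, Hallvard, Sindre, Trygve.
Vidar is living and takes 1/5.
Ingeborg is living and takes 1/5.
Hallvard is living and takes 1/5.
Sindre predeceased; the 1/5 allotted to Sindre's branch passes to Sindre's issue by representation.
The 1/5 is divided into 3 equal shares of 1/15 among Eirik, Oskar, Jorunn.
Eirik is living and takes 1/15.
Oskar predeceased; the 1/15 allotted to Oskar's branch passes to Oskar's issue by representation.
The 1/15 is divided into 2 equal shares of 1/30 among Liv, Njord.
Liv is living and takes 1/30.
Njord is living and takes 1/30.
Jorunn is living and takes 1/15.
Trygve predeceased; the 1/5 allotted to Trygve's branch passes to Trygve's issue by representation.
The 1/5 is divided into 2 equal shares of 1/10 among Frida, Hakon.
Frida is living and takes 1/10.
Hakon predeceased; the 1/10 allotted to Hakon's branch passes to Hakon's issue by representation.
The 1/10 is divided into 4 equal shares of 1/40 among Magnus, Kolbein, Ylva, Brynja.
Magnus is living and takes 1/40.
Kolbein is living and takes 1/40.
Ylva is living and takes 1/40.
Brynja is living and takes 1/40.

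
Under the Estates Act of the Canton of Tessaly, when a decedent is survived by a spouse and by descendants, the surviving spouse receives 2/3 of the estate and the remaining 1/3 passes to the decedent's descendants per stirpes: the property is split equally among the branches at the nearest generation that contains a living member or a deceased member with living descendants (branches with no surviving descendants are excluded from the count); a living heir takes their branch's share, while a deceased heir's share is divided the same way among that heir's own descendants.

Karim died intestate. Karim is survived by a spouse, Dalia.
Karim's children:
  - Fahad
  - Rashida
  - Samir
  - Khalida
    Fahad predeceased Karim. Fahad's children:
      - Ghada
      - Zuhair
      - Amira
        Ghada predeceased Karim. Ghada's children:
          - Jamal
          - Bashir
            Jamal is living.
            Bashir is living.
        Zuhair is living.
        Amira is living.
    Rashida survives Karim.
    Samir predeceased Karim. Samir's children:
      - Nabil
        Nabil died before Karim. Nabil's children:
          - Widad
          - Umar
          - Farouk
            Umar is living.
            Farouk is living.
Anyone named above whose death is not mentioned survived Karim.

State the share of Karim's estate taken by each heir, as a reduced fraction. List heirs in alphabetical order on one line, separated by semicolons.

Dalia, as surviving spouse, takes 2/3.
The remaining 1/3 passes to Karim's descendants per stirpes.
The 1/3 is divided into 4 equal shares of 1/12 among Fahad, Rashida, Samir, Khalida.
Fahad predeceased; the 1/12 allotted to Fahad's branch passes to Fahad's issue by representation.
The 1/12 is divided into 3 equal shares of 1/36 among Ghada, Zuhair, Amira.
Ghada predeceased; the 1/36 allotted to Ghada's branch passes to Ghada's issue by representation.
The 1/36 is divided into 2 equal shares of 1/72 among Jamal, Bashir.
Jamal is living and takes 1/72.
Bashir is living and takes 1/72.
Zuhair is living and takes 1/36.
Amira is living and takes 1/36.
Rashida is living and takes 1/12.
Samir predeceased; the 1/12 allotted to Samir's branch passes to Samir's issue by representation.
Nabil's line is the sole branch at this level, so the full 1/12 passes to Nabil's issue by representation.
The 1/12 is divided into 3 equal shares of 1/36 among Widad, Umar, Farouk.
Widad is living and takes 1/36.
Umar is living and takes 1/36.
Farouk is living and takes 1/36.
Khalida is living and takes 1/12.

Amira 1/36; Bashir 1/72; Dalia 2/3; Farouk 1/36; Jamal 1/72; Khalida 1/12; Rashida 1/12; Umar 1/36; Widad 1/36; Zuhair 1/36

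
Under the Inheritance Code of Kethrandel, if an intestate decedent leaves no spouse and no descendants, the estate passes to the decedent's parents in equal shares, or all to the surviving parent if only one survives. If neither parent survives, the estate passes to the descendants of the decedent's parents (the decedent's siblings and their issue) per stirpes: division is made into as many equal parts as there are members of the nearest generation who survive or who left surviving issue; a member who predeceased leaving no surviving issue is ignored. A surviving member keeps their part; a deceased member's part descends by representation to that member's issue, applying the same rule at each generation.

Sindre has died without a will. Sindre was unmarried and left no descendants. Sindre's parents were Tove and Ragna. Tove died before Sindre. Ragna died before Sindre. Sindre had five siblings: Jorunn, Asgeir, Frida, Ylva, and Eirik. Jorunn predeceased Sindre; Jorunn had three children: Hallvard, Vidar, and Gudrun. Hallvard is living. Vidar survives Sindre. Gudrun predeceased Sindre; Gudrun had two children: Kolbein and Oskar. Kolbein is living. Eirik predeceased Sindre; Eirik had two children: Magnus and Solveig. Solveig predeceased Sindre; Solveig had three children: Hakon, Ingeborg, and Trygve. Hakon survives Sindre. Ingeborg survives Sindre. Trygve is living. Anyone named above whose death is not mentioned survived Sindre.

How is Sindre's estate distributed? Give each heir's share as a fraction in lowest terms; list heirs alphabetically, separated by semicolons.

Asgeir 1/5; Frida 1/5; Hakon 1/30; Hallvard 1/15; Ingeborg 1/30; Kolbein 1/30; Magnus 1/10; Oskar 1/30; Trygve 1/30; Vidar 1/15; Ylva 1/5

Neither parent survives and there are no descendants, so the estate passes to Sindre's siblings and their issue per stirpes.
The estate is divided into 5 equal shares of 1/5 among Jorunn, Asgeir, Frida, Ylva, Eirik.
Jorunn predeceased; the 1/5 allotted to Jorunn's branch passes to Jorunn's issue by representation.
The 1/5 is divided into 3 equal shares of 1/15 among Hallvard, Vidar, Gudrun.
Hallvard is living and takes 1/15.
Vidar is living and takes 1/15.
Gudrun predeceased; the 1/15 allotted to Gudrun's branch passes to Gudrun's issue by representation.
The 1/15 is divided into 2 equal shares of 1/30 among Kolbein, Oskar.
Kolbein is living and takes 1/30.
Oskar is living and takes 1/30.
Asgeir is living and takes 1/5.
Frida is living and takes 1/5.
Ylva is living and takes 1/5.
Eirik predeceased; the 1/5 allotted to Eirik's branch passes to Eirik's issue by representation.
The 1/5 is divided into 2 equal shares of 1/10 among Magnus, Solveig.
Magnus is living and takes 1/10.
Solveig predeceased; the 1/10 allotted to Solveig's branch passes to Solveig's issue by representation.
The 1/10 is divided into 3 equal shares of 1/30 among Hakon, Ingeborg, Trygve.
Hakon is living and takes 1/30.
Ingeborg is living and takes 1/30.
Trygve is living and takes 1/30.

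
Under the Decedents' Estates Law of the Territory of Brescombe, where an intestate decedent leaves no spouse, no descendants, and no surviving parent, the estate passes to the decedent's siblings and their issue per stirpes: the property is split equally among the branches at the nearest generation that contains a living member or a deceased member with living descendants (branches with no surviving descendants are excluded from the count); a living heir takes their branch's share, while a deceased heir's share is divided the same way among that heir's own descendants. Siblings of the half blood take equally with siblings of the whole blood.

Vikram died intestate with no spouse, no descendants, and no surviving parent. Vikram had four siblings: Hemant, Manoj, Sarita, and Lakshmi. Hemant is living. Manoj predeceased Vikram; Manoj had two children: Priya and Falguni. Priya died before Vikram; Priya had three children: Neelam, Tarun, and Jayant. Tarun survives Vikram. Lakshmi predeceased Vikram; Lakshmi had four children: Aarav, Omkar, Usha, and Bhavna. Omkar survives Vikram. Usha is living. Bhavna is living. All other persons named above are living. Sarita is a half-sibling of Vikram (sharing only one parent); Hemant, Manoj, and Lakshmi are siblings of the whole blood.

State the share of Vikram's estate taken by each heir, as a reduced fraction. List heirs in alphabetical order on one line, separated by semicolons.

No spouse, descendants, or parent survives, so the estate passes to Vikram's siblings per stirpes.
Half-blood and whole-blood siblings take equally under the stated rule.
The estate is divided into 4 equal shares of 1/4 among Hemant, Manoj, Sarita, Lakshmi.
Hemant is living and takes 1/4.
Manoj predeceased; the 1/4 allotted to Manoj's branch passes to Manoj's issue by representation.
The 1/4 is divided into 2 equal shares of 1/8 among Priya, Falguni.
Priya predeceased; the 1/8 allotted to Priya's branch passes to Priya's issue by representation.
The 1/8 is divided into 3 equal shares of 1/24 among Neelam, Tarun, Jayant.
Neelam is living and takes 1/24.
Tarun is living and takes 1/24.
Jayant is living and takes 1/24.
Falguni is living and takes 1/8.
Sarita is living and takes 1/4.
Lakshmi predeceased; the 1/4 allotted to Lakshmi's branch passes to Lakshmi's issue by representation.
The 1/4 is divided into 4 equal shares of 1/16 among Aarav, Omkar, Usha, Bhavna.
Aarav is living and takes 1/16.
Omkar is living and takes 1/16.
Usha is living and takes 1/16.
Bhavna is living and takes 1/16.

Aarav 1/16; Bhavna 1/16; Falguni 1/8; Hemant 1/4; Jayant 1/24; Neelam 1/24; Omkar 1/16; Sarita 1/4; Tarun 1/24; Usha 1/16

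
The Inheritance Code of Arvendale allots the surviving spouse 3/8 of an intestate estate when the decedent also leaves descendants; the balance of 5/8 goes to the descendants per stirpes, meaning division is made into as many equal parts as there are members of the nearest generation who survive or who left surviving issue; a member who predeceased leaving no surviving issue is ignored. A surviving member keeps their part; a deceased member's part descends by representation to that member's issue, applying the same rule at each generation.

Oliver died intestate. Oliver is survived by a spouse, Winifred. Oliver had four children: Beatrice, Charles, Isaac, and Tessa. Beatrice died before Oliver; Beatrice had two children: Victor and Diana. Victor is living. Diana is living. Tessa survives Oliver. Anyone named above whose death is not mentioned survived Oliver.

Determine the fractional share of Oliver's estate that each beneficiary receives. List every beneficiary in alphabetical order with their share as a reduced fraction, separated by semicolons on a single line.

Winifred, as surviving spouse, takes 3/8.
The remaining 5/8 passes to Oliver's descendants per stirpes.
The 5/8 is divided into 4 equal shares of 5/32 among Beatrice, Charles, Isaac, Tessa.
Beatrice predeceased; the 5/32 allotted to Beatrice's branch passes to Beatrice's issue by representation.
The 5/32 is divided into 2 equal shares of 5/64 among Victor, Diana.
Victor is living and takes 5/64.
Diana is living and takes 5/64.
Charles is living and takes 5/32.
Isaac is living and takes 5/32.
Tessa is living and takes 5/32.

Charles 5/32; Diana 5/64; Isaac 5/32; Tessa 5/32; Victor 5/64; Winifred 3/8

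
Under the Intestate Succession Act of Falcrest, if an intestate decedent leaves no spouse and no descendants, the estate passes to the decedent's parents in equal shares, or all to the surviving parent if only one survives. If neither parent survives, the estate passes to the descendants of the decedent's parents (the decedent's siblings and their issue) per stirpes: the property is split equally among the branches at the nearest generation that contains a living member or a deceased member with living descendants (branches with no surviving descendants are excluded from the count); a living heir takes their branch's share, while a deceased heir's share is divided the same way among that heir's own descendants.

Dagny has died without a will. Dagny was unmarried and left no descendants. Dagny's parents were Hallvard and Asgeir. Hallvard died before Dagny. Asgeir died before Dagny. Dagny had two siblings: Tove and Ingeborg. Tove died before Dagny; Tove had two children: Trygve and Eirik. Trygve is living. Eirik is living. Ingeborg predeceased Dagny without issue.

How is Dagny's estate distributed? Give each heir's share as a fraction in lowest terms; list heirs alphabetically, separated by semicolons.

Neither parent survives and there are no descendants, so the estate passes to Dagny's siblings and their issue per stirpes.
Ingeborg left no surviving issue, so that branch lapses and is disregarded.
Tove's line is the sole branch at this level, so the full 1 passes to Tove's issue by representation.
The estate is divided into 2 equal shares of 1/2 among Trygve, Eirik.
Trygve is living and takes 1/2.
Eirik is living and takes 1/2.

Eirik 1/2; Trygve 1/2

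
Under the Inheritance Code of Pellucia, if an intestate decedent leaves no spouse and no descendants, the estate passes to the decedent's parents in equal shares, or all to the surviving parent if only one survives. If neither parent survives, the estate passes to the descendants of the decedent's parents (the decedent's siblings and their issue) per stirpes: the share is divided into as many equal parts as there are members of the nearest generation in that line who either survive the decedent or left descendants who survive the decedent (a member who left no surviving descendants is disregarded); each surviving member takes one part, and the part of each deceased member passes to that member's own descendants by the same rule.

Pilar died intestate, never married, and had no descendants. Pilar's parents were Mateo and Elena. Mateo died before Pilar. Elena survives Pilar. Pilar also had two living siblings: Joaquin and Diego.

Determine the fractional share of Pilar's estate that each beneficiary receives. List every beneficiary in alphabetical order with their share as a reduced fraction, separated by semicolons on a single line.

Elena 1

Only one parent, Elena, survives, so Elena takes the entire estate. The siblings take nothing because a surviving parent has priority.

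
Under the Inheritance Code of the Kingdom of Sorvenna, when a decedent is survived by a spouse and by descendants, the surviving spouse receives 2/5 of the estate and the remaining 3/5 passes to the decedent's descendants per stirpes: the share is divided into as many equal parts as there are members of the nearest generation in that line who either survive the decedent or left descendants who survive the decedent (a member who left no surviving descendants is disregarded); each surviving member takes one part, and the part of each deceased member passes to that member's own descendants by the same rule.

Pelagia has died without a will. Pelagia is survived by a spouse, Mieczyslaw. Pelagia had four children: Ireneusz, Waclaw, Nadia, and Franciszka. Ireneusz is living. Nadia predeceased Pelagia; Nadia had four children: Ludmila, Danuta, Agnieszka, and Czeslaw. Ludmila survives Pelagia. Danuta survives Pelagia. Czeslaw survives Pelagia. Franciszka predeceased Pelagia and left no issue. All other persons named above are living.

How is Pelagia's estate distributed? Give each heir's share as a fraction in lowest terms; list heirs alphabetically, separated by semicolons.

Agnieszka 1/20; Czeslaw 1/20; Danuta 1/20; Ireneusz 1/5; Ludmila 1/20; Mieczyslaw 2/5; Waclaw 1/5

Mieczyslaw, as surviving spouse, takes 2/5.
The remaining 3/5 passes to Pelagia's descendants per stirpes.
Franciszka left no surviving issue, so that branch lapses and is disregarded.
The 3/5 is divided into 3 equal shares of 1/5 among Ireneusz, Waclaw, Nadia.
Ireneusz is living and takes 1/5.
Waclaw is living and takes 1/5.
Nadia predeceased; the 1/5 allotted to Nadia's branch passes to Nadia's issue by representation.
The 1/5 is divided into 4 equal shares of 1/20 among Ludmila, Danuta, Agnieszka, Czeslaw.
Ludmila is living and takes 1/20.
Danuta is living and takes 1/20.
Agnieszka is living and takes 1/20.
Czeslaw is living and takes 1/20.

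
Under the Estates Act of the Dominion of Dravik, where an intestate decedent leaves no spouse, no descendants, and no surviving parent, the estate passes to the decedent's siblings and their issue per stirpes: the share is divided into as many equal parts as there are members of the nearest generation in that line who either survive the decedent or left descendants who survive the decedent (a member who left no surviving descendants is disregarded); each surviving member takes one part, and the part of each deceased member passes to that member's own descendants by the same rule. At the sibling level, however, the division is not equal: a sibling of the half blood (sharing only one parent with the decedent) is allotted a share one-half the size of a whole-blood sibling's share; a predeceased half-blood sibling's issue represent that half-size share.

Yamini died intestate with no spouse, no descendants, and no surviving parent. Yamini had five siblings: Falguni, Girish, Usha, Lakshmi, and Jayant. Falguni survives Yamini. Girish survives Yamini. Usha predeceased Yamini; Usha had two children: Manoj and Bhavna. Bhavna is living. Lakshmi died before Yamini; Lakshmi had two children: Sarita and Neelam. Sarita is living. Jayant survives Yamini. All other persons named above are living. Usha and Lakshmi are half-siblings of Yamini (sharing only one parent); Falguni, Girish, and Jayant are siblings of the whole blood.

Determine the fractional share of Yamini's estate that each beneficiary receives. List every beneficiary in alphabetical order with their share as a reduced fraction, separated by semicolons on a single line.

Bhavna 1/16; Falguni 1/4; Girish 1/4; Jayant 1/4; Manoj 1/16; Neelam 1/16; Sarita 1/16

No spouse, descendants, or parent survives, so the estate passes to Yamini's siblings per stirpes.
Half-blood siblings count for one-half the weight of whole-blood siblings at the initial division.
Dividing 1 in proportion to weights (total weight 4): Falguni (weight 1) → 1/4; Girish (weight 1) → 1/4; Usha (weight 1/2) → 1/8; Lakshmi (weight 1/2) → 1/8; Jayant (weight 1) → 1/4.
Falguni is living and takes 1/4.
Girish is living and takes 1/4.
Usha predeceased; the 1/8 allotted to Usha's branch passes to Usha's issue by representation.
The 1/8 is divided into 2 equal shares of 1/16 among Manoj, Bhavna.
Manoj is living and takes 1/16.
Bhavna is living and takes 1/16.
Lakshmi predeceased; the 1/8 allotted to Lakshmi's branch passes to Lakshmi's issue by representation.
The 1/8 is divided into 2 equal shares of 1/16 among Sarita, Neelam.
Sarita is living and takes 1/16.
Neelam is living and takes 1/16.
Jayant is living and takes 1/4.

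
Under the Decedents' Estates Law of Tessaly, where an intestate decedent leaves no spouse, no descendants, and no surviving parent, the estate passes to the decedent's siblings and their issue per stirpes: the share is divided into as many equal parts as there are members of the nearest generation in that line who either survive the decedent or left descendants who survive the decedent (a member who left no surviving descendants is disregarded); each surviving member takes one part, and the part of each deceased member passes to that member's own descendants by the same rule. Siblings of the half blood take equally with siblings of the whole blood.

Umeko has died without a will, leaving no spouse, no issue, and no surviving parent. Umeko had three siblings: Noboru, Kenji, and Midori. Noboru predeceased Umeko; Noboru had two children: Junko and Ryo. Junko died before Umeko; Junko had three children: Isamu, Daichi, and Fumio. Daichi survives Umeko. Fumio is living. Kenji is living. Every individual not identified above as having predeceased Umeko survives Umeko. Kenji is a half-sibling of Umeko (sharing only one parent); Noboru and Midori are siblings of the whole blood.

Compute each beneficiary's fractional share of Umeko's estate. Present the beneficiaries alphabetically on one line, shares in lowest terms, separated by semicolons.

No spouse, descendants, or parent survives, so the estate passes to Umeko's siblings per stirpes.
Half-blood and whole-blood siblings take equally under the stated rule.
The estate is divided into 3 equal shares of 1/3 among Noboru, Kenji, Midori.
Noboru predeceased; the 1/3 allotted to Noboru's branch passes to Noboru's issue by representation.
The 1/3 is divided into 2 equal shares of 1/6 among Junko, Ryo.
Junko predeceased; the 1/6 allotted to Junko's branch passes to Junko's issue by representation.
The 1/6 is divided into 3 equal shares of 1/18 among Isamu, Daichi, Fumio.
Isamu is living and takes 1/18.
Daichi is living and takes 1/18.
Fumio is living and takes 1/18.
Ryo is living and takes 1/6.
Kenji is living and takes 1/3.
Midori is living and takes 1/3.

Daichi 1/18; Fumio 1/18; Isamu 1/18; Kenji 1/3; Midori 1/3; Ryo 1/6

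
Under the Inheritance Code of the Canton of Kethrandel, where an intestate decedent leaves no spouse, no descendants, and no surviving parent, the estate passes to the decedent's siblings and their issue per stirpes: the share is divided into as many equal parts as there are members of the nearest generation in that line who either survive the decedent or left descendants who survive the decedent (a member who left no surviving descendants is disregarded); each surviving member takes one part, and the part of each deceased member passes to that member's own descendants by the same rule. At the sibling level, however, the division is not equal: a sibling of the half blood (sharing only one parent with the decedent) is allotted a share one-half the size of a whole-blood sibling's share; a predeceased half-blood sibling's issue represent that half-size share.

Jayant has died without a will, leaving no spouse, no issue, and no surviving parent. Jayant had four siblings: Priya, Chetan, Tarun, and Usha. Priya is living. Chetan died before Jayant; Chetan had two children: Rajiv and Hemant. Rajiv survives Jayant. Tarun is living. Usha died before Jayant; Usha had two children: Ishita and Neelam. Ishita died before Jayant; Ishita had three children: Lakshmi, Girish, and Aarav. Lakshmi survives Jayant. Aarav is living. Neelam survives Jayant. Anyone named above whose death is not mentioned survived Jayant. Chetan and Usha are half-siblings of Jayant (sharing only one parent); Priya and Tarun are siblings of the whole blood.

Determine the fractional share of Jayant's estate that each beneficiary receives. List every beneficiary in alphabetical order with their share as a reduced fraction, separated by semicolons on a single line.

No spouse, descendants, or parent survives, so the estate passes to Jayant's siblings per stirpes.
Half-blood siblings count for one-half the weight of whole-blood siblings at the initial division.
Dividing 1 in proportion to weights (total weight 3): Priya (weight 1) → 1/3; Chetan (weight 1/2) → 1/6; Tarun (weight 1) → 1/3; Usha (weight 1/2) → 1/6.
Priya is living and takes 1/3.
Chetan predeceased; the 1/6 allotted to Chetan's branch passes to Chetan's issue by representation.
The 1/6 is divided into 2 equal shares of 1/12 among Rajiv, Hemant.
Rajiv is living and takes 1/12.
Hemant is living and takes 1/12.
Tarun is living and takes 1/3.
Usha predeceased; the 1/6 allotted to Usha's branch passes to Usha's issue by representation.
The 1/6 is divided into 2 equal shares of 1/12 among Ishita, Neelam.
Ishita predeceased; the 1/12 allotted to Ishita's branch passes to Ishita's issue by representation.
The 1/12 is divided into 3 equal shares of 1/36 among Lakshmi, Girish, Aarav.
Lakshmi is living and takes 1/36.
Girish is living and takes 1/36.
Aarav is living and takes 1/36.
Neelam is living and takes 1/12.

Aarav 1/36; Girish 1/36; Hemant 1/12; Lakshmi 1/36; Neelam 1/12; Priya 1/3; Rajiv 1/12; Tarun 1/3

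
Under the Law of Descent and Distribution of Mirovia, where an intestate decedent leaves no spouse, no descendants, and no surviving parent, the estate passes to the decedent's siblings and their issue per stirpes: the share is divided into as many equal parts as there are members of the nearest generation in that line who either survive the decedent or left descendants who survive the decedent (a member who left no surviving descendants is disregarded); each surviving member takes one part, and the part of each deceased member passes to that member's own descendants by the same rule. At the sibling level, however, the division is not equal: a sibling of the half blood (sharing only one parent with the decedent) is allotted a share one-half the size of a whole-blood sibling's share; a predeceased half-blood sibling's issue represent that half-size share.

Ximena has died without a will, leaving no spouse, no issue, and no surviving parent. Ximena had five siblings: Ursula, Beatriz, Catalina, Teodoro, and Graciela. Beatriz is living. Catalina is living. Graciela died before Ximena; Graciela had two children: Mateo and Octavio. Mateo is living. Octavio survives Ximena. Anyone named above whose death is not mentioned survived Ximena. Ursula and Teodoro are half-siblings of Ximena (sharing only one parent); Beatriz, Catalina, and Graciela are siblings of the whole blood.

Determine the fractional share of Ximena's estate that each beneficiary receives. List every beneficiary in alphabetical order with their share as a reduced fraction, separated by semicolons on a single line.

Beatriz 1/4; Catalina 1/4; Mateo 1/8; Octavio 1/8; Teodoro 1/8; Ursula 1/8

No spouse, descendants, or parent survives, so the estate passes to Ximena's siblings per stirpes.
Half-blood siblings count for one-half the weight of whole-blood siblings at the initial division.
Dividing 1 in proportion to weights (total weight 4): Ursula (weight 1/2) → 1/8; Beatriz (weight 1) → 1/4; Catalina (weight 1) → 1/4; Teodoro (weight 1/2) → 1/8; Graciela (weight 1) → 1/4.
Ursula is living and takes 1/8.
Beatriz is living and takes 1/4.
Catalina is living and takes 1/4.
Teodoro is living and takes 1/8.
Graciela predeceased; the 1/4 allotted to Graciela's branch passes to Graciela's issue by representation.
The 1/4 is divided into 2 equal shares of 1/8 among Mateo, Octavio.
Mateo is living and takes 1/8.
Octavio is living and takes 1/8.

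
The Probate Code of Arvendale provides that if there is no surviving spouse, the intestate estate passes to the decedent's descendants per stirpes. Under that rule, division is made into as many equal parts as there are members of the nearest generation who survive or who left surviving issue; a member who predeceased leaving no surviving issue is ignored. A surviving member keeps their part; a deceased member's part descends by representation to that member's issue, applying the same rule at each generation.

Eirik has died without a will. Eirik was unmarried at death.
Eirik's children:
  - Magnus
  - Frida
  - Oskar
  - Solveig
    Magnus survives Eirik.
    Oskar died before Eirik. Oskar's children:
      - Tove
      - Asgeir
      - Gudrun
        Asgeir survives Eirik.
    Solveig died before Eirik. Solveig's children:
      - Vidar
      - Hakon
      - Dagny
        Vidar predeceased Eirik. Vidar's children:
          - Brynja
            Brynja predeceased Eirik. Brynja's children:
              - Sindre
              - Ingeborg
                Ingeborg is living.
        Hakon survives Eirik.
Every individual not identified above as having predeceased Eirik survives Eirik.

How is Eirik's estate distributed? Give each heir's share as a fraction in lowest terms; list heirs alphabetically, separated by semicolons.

There is no surviving spouse, so the entire estate passes to Eirik's descendants per stirpes.
The estate is divided into 4 equal shares of 1/4 among Magnus, Frida, Oskar, Solveig.
Magnus is living and takes 1/4.
Frida is living and takes 1/4.
Oskar predeceased; the 1/4 allotted to Oskar's branch passes to Oskar's issue by representation.
The 1/4 is divided into 3 equal shares of 1/12 among Tove, Asgeir, Gudrun.
Tove is living and takes 1/12.
Asgeir is living and takes 1/12.
Gudrun is living and takes 1/12.
Solveig predeceased; the 1/4 allotted to Solveig's branch passes to Solveig's issue by representation.
The 1/4 is divided into 3 equal shares of 1/12 among Vidar, Hakon, Dagny.
Vidar predeceased; the 1/12 allotted to Vidar's branch passes to Vidar's issue by representation.
Brynja's line is the sole branch at this level, so the full 1/12 passes to Brynja's issue by representation.
The 1/12 is divided into 2 equal shares of 1/24 among Sindre, Ingeborg.
Sindre is living and takes 1/24.
Ingeborg is living and takes 1/24.
Hakon is living and takes 1/12.
Dagny is living and takes 1/12.

Asgeir 1/12; Dagny 1/12; Frida 1/4; Gudrun 1/12; Hakon 1/12; Ingeborg 1/24; Magnus 1/4; Sindre 1/24; Tove 1/12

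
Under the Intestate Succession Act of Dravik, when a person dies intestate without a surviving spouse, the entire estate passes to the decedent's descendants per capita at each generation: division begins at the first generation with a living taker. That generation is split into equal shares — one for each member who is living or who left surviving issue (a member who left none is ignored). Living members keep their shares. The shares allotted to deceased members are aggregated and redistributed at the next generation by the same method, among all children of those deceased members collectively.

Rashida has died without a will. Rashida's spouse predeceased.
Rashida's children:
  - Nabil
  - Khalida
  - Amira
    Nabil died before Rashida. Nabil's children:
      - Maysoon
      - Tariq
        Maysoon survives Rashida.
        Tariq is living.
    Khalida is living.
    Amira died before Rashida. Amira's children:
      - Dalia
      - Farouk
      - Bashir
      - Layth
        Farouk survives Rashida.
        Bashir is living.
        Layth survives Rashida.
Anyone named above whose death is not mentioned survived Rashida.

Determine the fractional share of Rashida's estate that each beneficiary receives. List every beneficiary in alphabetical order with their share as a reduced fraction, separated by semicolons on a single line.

There is no surviving spouse, so the entire estate passes to Rashida's descendants per capita at each generation.
At generation 1 (Nabil, Khalida, Amira) there are 3 shares of (1)/3 = 1/3 each.
Living: Khalida — each takes 1/3.
Deceased: Nabil and Amira. Their combined 2/3 is pooled and carried to generation 2.
At generation 2 (Maysoon, Tariq, Dalia, Farouk, Bashir, Layth) there are 6 shares of (2/3)/6 = 1/9 each.
Living: Maysoon, Tariq, Dalia, Farouk, Bashir, and Layth — each takes 1/9.

Bashir 1/9; Dalia 1/9; Farouk 1/9; Khalida 1/3; Layth 1/9; Maysoon 1/9; Tariq 1/9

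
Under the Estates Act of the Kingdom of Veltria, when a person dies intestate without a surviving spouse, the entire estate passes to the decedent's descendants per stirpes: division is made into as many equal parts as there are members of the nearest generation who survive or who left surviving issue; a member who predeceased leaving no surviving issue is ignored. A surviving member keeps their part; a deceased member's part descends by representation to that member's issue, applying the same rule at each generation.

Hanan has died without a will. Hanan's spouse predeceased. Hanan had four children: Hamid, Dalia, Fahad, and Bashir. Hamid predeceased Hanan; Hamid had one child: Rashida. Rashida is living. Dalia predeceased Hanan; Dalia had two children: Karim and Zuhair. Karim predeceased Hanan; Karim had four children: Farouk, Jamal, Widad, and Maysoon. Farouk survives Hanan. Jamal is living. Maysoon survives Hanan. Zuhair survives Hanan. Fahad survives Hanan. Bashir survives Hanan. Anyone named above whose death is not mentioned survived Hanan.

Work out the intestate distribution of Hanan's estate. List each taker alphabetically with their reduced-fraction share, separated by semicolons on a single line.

Bashir 1/4; Fahad 1/4; Farouk 1/32; Jamal 1/32; Maysoon 1/32; Rashida 1/4; Widad 1/32; Zuhair 1/8

There is no surviving spouse, so the entire estate passes to Hanan's descendants per stirpes.
The estate is divided into 4 equal shares of 1/4 among Hamid, Dalia, Fahad, Bashir.
Hamid predeceased; the 1/4 allotted to Hamid's branch passes to Hamid's issue by representation.
Rashida is the sole taker at this level and receives the full 1/4.
Dalia predeceased; the 1/4 allotted to Dalia's branch passes to Dalia's issue by representation.
The 1/4 is divided into 2 equal shares of 1/8 among Karim, Zuhair.
Karim predeceased; the 1/8 allotted to Karim's branch passes to Karim's issue by representation.
The 1/8 is divided into 4 equal shares of 1/32 among Farouk, Jamal, Widad, Maysoon.
Farouk is living and takes 1/32.
Jamal is living and takes 1/32.
Widad is living and takes 1/32.
Maysoon is living and takes 1/32.
Zuhair is living and takes 1/8.
Fahad is living and takes 1/4.
Bashir is living and takes 1/4.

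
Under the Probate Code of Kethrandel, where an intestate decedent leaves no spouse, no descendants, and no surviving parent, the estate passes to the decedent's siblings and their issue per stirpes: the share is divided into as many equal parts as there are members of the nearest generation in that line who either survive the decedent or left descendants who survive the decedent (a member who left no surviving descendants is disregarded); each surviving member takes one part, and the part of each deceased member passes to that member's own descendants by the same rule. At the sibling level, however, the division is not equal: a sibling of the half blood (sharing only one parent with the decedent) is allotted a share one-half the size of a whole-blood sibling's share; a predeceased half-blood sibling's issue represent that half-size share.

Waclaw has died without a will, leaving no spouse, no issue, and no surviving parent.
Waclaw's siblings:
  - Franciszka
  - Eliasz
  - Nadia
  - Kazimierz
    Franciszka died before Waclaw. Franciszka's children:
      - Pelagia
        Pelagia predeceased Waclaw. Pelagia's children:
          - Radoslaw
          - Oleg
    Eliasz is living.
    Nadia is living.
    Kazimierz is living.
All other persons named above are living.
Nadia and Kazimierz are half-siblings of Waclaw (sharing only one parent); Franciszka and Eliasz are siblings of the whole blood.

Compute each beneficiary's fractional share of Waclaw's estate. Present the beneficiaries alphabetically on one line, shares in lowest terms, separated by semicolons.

No spouse, descendants, or parent survives, so the estate passes to Waclaw's siblings per stirpes.
Half-blood siblings count for one-half the weight of whole-blood siblings at the initial division.
Dividing 1 in proportion to weights (total weight 3): Franciszka (weight 1) → 1/3; Eliasz (weight 1) → 1/3; Nadia (weight 1/2) → 1/6; Kazimierz (weight 1/2) → 1/6.
Franciszka predeceased; the 1/3 allotted to Franciszka's branch passes to Franciszka's issue by representation.
Pelagia's line is the sole branch at this level, so the full 1/3 passes to Pelagia's issue by representation.
The 1/3 is divided into 2 equal shares of 1/6 among Radoslaw, Oleg.
Radoslaw is living and takes 1/6.
Oleg is living and takes 1/6.
Eliasz is living and takes 1/3.
Nadia is living and takes 1/6.
Kazimierz is living and takes 1/6.

Eliasz 1/3; Kazimierz 1/6; Nadia 1/6; Oleg 1/6; Radoslaw 1/6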